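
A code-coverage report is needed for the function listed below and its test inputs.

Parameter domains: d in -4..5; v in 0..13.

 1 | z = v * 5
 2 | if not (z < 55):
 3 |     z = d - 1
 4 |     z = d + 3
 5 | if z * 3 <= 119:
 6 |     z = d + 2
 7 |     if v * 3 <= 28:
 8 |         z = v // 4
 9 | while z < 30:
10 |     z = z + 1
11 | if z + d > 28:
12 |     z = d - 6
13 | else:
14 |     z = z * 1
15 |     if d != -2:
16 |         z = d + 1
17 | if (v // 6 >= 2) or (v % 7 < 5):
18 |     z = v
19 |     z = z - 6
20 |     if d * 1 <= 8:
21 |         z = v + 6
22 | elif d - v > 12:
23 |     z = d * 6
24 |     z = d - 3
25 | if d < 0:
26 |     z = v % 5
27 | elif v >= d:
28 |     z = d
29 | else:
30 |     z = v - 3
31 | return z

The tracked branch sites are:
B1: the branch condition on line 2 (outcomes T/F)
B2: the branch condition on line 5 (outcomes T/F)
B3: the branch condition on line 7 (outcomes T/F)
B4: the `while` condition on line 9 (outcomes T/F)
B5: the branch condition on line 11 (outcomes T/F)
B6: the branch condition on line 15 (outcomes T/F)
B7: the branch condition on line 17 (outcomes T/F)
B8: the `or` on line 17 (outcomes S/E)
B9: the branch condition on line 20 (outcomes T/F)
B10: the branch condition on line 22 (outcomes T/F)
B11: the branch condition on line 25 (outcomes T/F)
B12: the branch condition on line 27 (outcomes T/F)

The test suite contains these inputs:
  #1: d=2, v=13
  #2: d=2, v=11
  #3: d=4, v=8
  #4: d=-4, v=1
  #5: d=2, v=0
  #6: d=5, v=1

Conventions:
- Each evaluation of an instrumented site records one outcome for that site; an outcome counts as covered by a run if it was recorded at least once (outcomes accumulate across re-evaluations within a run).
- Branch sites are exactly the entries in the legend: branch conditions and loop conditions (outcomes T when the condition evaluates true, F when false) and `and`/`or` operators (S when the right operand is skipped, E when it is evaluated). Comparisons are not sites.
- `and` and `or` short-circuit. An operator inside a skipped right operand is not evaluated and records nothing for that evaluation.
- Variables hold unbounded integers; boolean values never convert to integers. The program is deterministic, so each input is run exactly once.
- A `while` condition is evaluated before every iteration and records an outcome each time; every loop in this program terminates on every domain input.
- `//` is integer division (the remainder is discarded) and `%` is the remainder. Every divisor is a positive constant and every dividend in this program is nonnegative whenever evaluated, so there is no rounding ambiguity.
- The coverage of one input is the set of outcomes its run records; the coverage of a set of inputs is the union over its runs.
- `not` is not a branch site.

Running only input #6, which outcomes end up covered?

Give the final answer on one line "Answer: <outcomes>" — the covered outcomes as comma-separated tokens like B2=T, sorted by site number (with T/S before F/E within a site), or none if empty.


Event log for input #6 (d=5, v=1):
  B1->F, B2->T, B3->T, B4->T, B4->T, B4->T, B4->T, B4->T, B4->T, B4->T
  B4->T, B4->T, B4->T, B4->T, B4->T, B4->T, B4->T, B4->T, B4->T, B4->T
  B4->T, B4->T, B4->T, B4->T, B4->T, B4->T, B4->T, B4->T, B4->T, B4->T
  B4->T, B4->T, B4->T, B4->F, B5->T, B8->E, B7->T, B9->T, B11->F, B12->F
distinct outcomes covered: B1=F, B2=T, B3=T, B4=T, B4=F, B5=T, B7=T, B8=E, B9=T, B11=F, B12=F
Answer: B1=F, B2=T, B3=T, B4=T, B4=F, B5=T, B7=T, B8=E, B9=T, B11=F, B12=F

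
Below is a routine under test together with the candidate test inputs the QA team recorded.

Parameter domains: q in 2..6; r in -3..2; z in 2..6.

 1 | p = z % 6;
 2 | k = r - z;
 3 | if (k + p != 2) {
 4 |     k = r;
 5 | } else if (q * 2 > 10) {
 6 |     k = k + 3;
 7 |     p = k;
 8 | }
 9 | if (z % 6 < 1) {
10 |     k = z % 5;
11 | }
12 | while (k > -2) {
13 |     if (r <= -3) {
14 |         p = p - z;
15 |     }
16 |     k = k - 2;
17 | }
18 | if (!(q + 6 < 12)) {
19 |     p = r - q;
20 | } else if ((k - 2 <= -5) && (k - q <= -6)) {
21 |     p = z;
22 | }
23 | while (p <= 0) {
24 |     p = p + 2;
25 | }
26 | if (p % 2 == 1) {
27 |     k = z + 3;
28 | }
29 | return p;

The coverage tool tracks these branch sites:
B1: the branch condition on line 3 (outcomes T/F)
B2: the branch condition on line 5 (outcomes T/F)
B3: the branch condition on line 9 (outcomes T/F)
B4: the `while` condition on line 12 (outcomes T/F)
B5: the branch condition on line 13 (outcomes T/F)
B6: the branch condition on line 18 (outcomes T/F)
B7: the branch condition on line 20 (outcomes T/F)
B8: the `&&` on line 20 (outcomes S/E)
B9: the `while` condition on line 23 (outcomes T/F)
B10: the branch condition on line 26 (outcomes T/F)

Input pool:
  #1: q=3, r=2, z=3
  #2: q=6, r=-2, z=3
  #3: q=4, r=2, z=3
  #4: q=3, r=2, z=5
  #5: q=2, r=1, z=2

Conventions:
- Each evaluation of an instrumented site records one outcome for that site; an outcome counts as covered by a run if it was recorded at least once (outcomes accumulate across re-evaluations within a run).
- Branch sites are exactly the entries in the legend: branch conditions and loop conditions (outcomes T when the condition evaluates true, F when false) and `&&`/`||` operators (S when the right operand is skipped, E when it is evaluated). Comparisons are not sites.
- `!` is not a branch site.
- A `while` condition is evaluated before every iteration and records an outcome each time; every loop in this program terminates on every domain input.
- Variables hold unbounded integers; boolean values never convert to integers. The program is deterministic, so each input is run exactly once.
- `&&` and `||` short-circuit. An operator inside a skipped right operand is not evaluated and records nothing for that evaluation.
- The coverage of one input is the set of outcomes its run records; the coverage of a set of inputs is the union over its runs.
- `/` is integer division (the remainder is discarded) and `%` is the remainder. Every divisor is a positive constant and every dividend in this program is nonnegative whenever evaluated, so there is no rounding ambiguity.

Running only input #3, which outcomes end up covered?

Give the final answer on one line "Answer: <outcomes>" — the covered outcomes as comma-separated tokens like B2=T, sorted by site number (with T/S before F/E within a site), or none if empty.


Event log for input #3 (q=4, r=2, z=3):
  B1->F, B2->F, B3->F, B4->T, B5->F, B4->F, B6->F, B8->E, B7->T, B9->F
  B10->T
deduplicating events, the covered set is: B1=F, B2=F, B3=F, B4=T, B4=F, B5=F, B6=F, B7=T, B8=E, B9=F, B10=T
Answer: B1=F, B2=F, B3=F, B4=T, B4=F, B5=F, B6=F, B7=T, B8=E, B9=F, B10=T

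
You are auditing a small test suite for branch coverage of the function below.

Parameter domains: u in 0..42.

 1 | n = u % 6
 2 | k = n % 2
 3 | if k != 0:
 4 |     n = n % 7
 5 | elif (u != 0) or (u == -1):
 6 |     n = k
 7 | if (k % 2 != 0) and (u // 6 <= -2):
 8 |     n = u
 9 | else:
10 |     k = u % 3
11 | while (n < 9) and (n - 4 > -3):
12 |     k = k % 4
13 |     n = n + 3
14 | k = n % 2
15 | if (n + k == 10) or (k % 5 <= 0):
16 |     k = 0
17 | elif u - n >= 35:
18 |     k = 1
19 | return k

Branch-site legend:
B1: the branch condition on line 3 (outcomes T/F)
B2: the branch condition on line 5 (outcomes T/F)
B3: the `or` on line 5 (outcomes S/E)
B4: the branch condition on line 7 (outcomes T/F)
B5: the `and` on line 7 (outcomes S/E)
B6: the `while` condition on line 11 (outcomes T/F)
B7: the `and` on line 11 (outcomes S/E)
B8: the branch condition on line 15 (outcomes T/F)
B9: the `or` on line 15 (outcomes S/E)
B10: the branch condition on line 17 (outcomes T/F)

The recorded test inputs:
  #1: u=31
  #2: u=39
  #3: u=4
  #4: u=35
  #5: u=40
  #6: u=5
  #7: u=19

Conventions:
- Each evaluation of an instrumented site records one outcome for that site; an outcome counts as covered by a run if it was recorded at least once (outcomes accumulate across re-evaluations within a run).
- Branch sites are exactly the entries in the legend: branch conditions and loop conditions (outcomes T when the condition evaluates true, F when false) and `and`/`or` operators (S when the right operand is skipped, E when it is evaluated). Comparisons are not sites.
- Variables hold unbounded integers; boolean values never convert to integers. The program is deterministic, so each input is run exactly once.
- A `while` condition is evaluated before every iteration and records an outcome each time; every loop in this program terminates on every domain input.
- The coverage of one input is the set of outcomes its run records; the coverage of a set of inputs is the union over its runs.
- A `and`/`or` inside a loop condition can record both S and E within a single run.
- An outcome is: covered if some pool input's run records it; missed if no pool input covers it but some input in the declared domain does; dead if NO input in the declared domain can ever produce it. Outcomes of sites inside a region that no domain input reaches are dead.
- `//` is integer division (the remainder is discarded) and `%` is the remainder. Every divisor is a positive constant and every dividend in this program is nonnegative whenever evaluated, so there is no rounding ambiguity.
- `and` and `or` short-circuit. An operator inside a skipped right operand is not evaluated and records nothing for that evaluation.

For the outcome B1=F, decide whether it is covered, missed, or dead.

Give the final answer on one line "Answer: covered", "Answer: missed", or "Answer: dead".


B1=F is recorded by pool input(s) 3, 5 -> covered
Answer: covered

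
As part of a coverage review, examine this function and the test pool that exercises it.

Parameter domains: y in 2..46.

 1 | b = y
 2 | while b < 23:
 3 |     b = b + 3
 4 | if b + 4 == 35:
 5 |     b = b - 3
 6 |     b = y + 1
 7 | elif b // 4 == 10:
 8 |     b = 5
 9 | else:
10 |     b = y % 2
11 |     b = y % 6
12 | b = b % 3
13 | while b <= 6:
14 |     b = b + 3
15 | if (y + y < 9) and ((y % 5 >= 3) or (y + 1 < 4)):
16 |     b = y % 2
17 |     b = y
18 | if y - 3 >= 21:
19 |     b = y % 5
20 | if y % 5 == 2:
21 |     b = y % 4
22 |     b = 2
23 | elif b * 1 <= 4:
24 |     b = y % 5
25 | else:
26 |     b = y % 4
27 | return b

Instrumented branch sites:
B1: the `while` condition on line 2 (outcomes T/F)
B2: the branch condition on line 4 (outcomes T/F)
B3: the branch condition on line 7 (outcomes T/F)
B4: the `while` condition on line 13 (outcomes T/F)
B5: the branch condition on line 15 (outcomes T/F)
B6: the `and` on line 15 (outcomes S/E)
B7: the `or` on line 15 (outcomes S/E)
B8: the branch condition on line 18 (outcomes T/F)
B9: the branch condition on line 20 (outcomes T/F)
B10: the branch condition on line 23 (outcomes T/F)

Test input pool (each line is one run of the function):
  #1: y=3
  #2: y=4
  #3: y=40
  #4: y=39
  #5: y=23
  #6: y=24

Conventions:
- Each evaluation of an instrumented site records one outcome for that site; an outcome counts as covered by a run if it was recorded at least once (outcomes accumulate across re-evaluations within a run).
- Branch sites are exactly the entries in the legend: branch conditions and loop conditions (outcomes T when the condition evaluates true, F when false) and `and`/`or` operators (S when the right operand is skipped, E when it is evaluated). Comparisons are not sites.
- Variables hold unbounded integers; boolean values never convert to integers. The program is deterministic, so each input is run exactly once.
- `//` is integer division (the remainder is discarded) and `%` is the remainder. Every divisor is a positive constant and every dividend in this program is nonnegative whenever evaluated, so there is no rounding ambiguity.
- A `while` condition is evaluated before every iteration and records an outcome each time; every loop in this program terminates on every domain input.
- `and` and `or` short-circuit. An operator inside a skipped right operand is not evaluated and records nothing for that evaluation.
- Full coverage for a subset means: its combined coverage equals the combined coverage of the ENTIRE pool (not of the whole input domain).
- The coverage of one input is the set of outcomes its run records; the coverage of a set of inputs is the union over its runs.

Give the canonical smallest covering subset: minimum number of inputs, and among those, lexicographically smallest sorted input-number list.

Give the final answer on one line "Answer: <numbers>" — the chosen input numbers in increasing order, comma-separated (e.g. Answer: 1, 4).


input #1, y=3: events B1->T, B1->T, B1->T, B1->T, B1->T, B1->T, B1->T, B1->F, B2->F, B3->F, B4->T, B4->T, B4->T, B4->F, ...; outcomes B1=T, B1=F, B2=F, B3=F, B4=T, B4=F, B5=T, B6=E, B7=S, B8=F, B9=F, B10=T
input #2, y=4: events B1->T, B1->T, B1->T, B1->T, B1->T, B1->T, B1->T, B1->F, B2->F, B3->F, B4->T, B4->T, B4->F, B6->E, ...; outcomes B1=T, B1=F, B2=F, B3=F, B4=T, B4=F, B5=T, B6=E, B7=S, B8=F, B9=F, B10=T
input #3, y=40: events B1->F, B2->F, B3->T, B4->T, B4->T, B4->F, B6->S, B5->F, B8->T, B9->F, B10->T; outcomes B1=F, B2=F, B3=T, B4=T, B4=F, B5=F, B6=S, B8=T, B9=F, B10=T
input #4, y=39: events B1->F, B2->F, B3->F, B4->T, B4->T, B4->T, B4->F, B6->S, B5->F, B8->T, B9->F, B10->T; outcomes B1=F, B2=F, B3=F, B4=T, B4=F, B5=F, B6=S, B8=T, B9=F, B10=T
input #5, y=23: events B1->F, B2->F, B3->F, B4->T, B4->T, B4->F, B6->S, B5->F, B8->F, B9->F, B10->F; outcomes B1=F, B2=F, B3=F, B4=T, B4=F, B5=F, B6=S, B8=F, B9=F, B10=F
input #6, y=24: events B1->F, B2->F, B3->F, B4->T, B4->T, B4->T, B4->F, B6->S, B5->F, B8->T, B9->F, B10->T; outcomes B1=F, B2=F, B3=F, B4=T, B4=F, B5=F, B6=S, B8=T, B9=F, B10=T
pool-wide coverage (17 outcomes): B1=T, B1=F, B2=F, B3=T, B3=F, B4=T, B4=F, B5=T, B5=F, B6=S, B6=E, B7=S, B8=T, B8=F, B9=F, B10=T, B10=F
checked all size-1 subsets: none covers 17 outcomes (max 12/17)
checked all size-2 subsets: none covers 17 outcomes (max 16/17)
inputs {1, 3, 5} (size 3) cover everything; no size-3 subset with a lexicographically smaller index list covers all 17
Answer: 1, 3, 5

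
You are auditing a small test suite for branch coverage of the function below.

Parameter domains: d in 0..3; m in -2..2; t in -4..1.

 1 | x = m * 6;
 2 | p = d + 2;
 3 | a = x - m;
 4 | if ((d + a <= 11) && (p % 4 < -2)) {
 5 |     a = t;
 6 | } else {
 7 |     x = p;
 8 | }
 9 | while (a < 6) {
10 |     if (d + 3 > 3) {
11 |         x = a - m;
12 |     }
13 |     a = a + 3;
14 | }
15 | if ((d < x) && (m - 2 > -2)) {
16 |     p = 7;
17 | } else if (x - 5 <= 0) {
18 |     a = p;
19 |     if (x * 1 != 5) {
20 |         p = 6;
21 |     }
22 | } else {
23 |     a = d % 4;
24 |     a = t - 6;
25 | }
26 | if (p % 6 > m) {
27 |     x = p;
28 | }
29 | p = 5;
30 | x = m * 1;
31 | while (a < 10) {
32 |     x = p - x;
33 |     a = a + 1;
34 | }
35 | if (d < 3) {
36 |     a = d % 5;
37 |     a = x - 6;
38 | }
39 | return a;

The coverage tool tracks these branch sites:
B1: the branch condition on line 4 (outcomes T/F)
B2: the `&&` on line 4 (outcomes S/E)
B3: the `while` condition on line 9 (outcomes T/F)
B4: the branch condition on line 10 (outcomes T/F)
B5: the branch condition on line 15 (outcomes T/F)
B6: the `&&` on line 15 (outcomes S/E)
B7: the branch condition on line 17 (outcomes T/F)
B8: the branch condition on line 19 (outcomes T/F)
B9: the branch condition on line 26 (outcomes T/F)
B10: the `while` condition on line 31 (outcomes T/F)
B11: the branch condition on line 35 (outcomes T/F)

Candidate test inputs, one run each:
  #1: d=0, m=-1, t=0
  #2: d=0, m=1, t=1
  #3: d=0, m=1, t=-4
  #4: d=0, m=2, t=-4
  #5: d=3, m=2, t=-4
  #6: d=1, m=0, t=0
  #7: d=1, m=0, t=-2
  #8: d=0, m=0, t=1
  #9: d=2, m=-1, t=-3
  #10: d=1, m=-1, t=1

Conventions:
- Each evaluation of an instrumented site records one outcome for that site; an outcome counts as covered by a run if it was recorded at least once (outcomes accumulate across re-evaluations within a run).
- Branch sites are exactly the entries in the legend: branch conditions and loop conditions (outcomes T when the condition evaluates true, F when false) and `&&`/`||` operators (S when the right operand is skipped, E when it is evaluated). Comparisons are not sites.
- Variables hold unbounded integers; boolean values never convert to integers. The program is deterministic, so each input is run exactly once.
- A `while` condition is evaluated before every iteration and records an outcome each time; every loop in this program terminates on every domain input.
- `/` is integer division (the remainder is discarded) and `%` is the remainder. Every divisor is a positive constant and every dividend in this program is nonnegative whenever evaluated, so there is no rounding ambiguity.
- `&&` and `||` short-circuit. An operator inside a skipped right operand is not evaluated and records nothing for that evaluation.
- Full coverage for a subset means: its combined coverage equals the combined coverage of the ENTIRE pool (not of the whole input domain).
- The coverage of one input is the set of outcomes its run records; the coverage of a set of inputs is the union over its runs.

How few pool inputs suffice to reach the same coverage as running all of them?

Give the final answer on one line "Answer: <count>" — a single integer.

input #1, d=0, m=-1, t=0: events B2->E, B1->F, B3->T, B4->F, B3->T, B4->F, B3->T, B4->F, B3->T, B4->F, B3->F, B6->E, B5->F, B7->T, ...; outcomes B1=F, B2=E, B3=T, B3=F, B4=F, B5=F, B6=E, B7=T, B8=T, B9=T, B10=T, B10=F, B11=T
input #2, d=0, m=1, t=1: events B2->E, B1->F, B3->T, B4->F, B3->F, B6->E, B5->T, B9->F, B10->T, B10->T, B10->F, B11->T; outcomes B1=F, B2=E, B3=T, B3=F, B4=F, B5=T, B6=E, B9=F, B10=T, B10=F, B11=T
input #3, d=0, m=1, t=-4: events B2->E, B1->F, B3->T, B4->F, B3->F, B6->E, B5->T, B9->F, B10->T, B10->T, B10->F, B11->T; outcomes B1=F, B2=E, B3=T, B3=F, B4=F, B5=T, B6=E, B9=F, B10=T, B10=F, B11=T
input #4, d=0, m=2, t=-4: events B2->E, B1->F, B3->F, B6->E, B5->T, B9->F, B10->F, B11->T; outcomes B1=F, B2=E, B3=F, B5=T, B6=E, B9=F, B10=F, B11=T
input #5, d=3, m=2, t=-4: events B2->S, B1->F, B3->F, B6->E, B5->T, B9->F, B10->F, B11->F; outcomes B1=F, B2=S, B3=F, B5=T, B6=E, B9=F, B10=F, B11=F
input #6, d=1, m=0, t=0: events B2->E, B1->F, B3->T, B4->T, B3->T, B4->T, B3->F, B6->E, B5->F, B7->T, B8->T, B9->F, B10->T, B10->T, ...; outcomes B1=F, B2=E, B3=T, B3=F, B4=T, B5=F, B6=E, B7=T, B8=T, B9=F, B10=T, B10=F, B11=T
input #7, d=1, m=0, t=-2: events B2->E, B1->F, B3->T, B4->T, B3->T, B4->T, B3->F, B6->E, B5->F, B7->T, B8->T, B9->F, B10->T, B10->T, ...; outcomes B1=F, B2=E, B3=T, B3=F, B4=T, B5=F, B6=E, B7=T, B8=T, B9=F, B10=T, B10=F, B11=T
input #8, d=0, m=0, t=1: events B2->E, B1->F, B3->T, B4->F, B3->T, B4->F, B3->F, B6->E, B5->F, B7->T, B8->T, B9->F, B10->T, B10->T, ...; outcomes B1=F, B2=E, B3=T, B3=F, B4=F, B5=F, B6=E, B7=T, B8=T, B9=F, B10=T, B10=F, B11=T
input #9, d=2, m=-1, t=-3: events B2->E, B1->F, B3->T, B4->T, B3->T, B4->T, B3->T, B4->T, B3->T, B4->T, B3->F, B6->E, B5->F, B7->T, ...; outcomes B1=F, B2=E, B3=T, B3=F, B4=T, B5=F, B6=E, B7=T, B8=F, B9=T, B10=T, B10=F, B11=T
input #10, d=1, m=-1, t=1: events B2->E, B1->F, B3->T, B4->T, B3->T, B4->T, B3->T, B4->T, B3->T, B4->T, B3->F, B6->E, B5->F, B7->T, ...; outcomes B1=F, B2=E, B3=T, B3=F, B4=T, B5=F, B6=E, B7=T, B8=F, B9=T, B10=T, B10=F, B11=T
union over all inputs: B1=F, B2=S, B2=E, B3=T, B3=F, B4=T, B4=F, B5=T, B5=F, B6=E, B7=T, B8=T, B8=F, B9=T, B9=F, B10=T, B10=F, B11=T, B11=F (19 outcomes)
size 1 is not enough: best union over all size-1 subsets is 13/19
size 2 is not enough: best union over all size-2 subsets is 17/19
size 3: inputs {1, 5, 9} cover all 19 outcomes, and no lexicographically smaller subset of this size does

Answer: 3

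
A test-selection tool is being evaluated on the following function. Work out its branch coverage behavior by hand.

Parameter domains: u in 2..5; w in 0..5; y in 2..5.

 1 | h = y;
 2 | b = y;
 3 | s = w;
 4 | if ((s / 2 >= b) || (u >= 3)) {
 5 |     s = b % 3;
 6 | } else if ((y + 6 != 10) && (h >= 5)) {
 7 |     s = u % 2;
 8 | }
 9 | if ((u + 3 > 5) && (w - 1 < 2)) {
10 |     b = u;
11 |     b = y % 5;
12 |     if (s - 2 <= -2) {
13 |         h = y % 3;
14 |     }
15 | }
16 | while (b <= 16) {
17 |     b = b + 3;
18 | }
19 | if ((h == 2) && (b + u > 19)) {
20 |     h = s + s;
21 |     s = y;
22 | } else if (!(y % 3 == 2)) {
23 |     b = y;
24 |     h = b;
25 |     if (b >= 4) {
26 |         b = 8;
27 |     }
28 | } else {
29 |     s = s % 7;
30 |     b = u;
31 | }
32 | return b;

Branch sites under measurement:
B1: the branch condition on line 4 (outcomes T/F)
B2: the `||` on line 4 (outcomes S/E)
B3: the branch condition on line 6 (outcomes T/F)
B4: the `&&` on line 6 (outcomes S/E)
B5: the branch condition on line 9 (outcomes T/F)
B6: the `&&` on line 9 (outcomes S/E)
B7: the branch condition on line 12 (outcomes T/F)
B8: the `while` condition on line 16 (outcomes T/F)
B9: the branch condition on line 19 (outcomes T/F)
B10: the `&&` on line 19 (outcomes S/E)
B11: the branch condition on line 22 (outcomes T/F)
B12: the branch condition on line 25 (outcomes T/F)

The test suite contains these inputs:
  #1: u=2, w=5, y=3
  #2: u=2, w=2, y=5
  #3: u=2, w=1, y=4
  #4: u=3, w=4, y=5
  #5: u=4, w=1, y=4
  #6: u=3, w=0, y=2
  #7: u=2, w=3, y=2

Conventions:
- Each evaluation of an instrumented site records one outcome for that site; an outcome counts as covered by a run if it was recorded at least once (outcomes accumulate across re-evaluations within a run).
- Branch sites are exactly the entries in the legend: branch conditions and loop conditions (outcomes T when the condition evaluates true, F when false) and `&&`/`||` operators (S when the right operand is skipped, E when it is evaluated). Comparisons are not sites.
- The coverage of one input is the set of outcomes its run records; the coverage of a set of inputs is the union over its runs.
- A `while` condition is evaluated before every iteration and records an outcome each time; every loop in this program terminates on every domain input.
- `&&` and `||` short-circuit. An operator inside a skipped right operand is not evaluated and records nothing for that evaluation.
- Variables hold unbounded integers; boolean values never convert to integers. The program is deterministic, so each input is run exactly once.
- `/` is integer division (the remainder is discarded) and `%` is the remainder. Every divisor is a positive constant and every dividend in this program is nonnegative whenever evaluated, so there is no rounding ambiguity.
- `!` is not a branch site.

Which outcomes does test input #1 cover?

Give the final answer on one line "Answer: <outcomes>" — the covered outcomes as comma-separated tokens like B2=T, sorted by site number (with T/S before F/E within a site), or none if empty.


Tracing the run of input #1 (u=2, w=5, y=3):
  B2->E, B1->F, B4->E, B3->F, B6->S, B5->F, B8->T, B8->T, B8->T, B8->T
  B8->T, B8->F, B10->S, B9->F, B11->T, B12->F
deduplicating events, the covered set is: B1=F, B2=E, B3=F, B4=E, B5=F, B6=S, B8=T, B8=F, B9=F, B10=S, B11=T, B12=F
Answer: B1=F, B2=E, B3=F, B4=E, B5=F, B6=S, B8=T, B8=F, B9=F, B10=S, B11=T, B12=F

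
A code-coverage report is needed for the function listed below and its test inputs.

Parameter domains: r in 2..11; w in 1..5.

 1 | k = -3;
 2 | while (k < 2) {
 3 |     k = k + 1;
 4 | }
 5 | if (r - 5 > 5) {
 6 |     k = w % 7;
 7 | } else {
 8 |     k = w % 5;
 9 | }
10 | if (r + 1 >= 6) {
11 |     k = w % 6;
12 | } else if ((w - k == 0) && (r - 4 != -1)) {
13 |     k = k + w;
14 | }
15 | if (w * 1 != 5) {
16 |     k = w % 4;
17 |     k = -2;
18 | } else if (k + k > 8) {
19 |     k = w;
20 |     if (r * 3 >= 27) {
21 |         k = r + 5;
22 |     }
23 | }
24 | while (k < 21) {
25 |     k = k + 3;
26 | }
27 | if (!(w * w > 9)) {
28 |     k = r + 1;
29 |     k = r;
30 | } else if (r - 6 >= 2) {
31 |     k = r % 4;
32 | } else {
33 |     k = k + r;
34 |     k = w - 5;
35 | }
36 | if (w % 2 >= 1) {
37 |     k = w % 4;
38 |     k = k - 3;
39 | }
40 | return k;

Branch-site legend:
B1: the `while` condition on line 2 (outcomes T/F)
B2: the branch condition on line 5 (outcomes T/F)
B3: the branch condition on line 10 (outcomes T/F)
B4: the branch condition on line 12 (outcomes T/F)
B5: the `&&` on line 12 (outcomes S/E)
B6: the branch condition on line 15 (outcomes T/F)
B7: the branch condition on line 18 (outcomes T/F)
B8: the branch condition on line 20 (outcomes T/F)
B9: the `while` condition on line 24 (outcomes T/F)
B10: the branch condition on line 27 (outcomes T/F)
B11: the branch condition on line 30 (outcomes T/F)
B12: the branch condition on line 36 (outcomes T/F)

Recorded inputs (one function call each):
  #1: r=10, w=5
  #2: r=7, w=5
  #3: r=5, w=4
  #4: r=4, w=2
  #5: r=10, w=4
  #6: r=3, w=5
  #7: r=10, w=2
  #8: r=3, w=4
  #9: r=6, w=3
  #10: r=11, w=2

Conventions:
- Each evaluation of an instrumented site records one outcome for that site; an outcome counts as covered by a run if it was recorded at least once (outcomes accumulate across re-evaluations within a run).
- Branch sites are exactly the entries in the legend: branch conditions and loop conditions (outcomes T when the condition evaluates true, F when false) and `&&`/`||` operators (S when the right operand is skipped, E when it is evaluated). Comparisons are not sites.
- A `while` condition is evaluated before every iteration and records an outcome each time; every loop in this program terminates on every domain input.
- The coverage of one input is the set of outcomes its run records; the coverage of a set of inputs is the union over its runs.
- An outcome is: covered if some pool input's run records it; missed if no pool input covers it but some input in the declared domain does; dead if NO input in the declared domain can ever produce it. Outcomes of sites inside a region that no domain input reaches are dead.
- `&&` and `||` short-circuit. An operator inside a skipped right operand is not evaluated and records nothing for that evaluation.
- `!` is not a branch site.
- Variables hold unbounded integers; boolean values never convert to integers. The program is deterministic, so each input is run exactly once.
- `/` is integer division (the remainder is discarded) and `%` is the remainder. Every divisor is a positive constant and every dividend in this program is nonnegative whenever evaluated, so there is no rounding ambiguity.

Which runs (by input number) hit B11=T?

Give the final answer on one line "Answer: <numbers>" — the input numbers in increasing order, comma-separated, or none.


input #1 (r=10, w=5): produces B11=T
input #2 (r=7, w=5): does not produce B11=T
input #3 (r=5, w=4): does not produce B11=T
input #4 (r=4, w=2): does not produce B11=T
input #5 (r=10, w=4): produces B11=T
input #6 (r=3, w=5): does not produce B11=T
input #7 (r=10, w=2): does not produce B11=T
input #8 (r=3, w=4): does not produce B11=T
input #9 (r=6, w=3): does not produce B11=T
input #10 (r=11, w=2): does not produce B11=T
Answer: 1, 5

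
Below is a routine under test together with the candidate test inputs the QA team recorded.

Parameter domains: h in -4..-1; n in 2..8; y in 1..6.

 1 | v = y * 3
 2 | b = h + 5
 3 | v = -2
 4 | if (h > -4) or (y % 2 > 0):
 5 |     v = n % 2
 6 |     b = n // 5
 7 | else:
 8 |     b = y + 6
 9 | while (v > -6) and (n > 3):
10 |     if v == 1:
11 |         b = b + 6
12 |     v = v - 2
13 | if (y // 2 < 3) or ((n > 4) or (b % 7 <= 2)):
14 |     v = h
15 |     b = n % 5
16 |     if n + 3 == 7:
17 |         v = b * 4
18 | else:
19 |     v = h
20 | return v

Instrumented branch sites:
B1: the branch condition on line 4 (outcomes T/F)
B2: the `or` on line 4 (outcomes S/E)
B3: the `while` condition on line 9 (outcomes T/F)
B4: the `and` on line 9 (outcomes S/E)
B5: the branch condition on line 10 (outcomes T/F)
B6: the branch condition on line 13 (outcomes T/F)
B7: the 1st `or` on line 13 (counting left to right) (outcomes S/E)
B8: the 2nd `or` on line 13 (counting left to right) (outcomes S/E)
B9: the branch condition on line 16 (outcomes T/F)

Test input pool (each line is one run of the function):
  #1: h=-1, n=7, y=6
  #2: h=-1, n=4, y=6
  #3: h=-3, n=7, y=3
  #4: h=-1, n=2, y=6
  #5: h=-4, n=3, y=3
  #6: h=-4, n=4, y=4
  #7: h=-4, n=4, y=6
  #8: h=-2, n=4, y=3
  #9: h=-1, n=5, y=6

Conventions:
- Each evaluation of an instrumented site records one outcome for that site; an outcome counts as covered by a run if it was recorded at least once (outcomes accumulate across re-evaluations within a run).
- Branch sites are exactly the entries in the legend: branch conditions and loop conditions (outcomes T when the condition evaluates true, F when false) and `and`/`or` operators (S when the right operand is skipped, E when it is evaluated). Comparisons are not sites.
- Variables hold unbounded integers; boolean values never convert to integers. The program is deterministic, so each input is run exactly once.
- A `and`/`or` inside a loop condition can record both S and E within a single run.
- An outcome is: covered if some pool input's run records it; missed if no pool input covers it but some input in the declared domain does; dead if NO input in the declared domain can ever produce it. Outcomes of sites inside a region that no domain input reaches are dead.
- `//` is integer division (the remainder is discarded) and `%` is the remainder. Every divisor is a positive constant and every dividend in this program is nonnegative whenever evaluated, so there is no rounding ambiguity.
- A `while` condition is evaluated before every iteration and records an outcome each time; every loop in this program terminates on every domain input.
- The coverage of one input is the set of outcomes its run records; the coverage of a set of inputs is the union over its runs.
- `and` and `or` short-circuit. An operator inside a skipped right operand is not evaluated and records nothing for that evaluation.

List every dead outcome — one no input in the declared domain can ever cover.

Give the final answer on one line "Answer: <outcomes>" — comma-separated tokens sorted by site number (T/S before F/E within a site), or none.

exhaustive pass over the 168-input domain:
  reachable outcomes have witnesses, e.g. B1=T (e.g. h=-4, n=2, y=1), B1=F (e.g. h=-4, n=2, y=2), B2=S (e.g. h=-3, n=2, y=1), B2=E (e.g. h=-4, n=2, y=1)

Answer: none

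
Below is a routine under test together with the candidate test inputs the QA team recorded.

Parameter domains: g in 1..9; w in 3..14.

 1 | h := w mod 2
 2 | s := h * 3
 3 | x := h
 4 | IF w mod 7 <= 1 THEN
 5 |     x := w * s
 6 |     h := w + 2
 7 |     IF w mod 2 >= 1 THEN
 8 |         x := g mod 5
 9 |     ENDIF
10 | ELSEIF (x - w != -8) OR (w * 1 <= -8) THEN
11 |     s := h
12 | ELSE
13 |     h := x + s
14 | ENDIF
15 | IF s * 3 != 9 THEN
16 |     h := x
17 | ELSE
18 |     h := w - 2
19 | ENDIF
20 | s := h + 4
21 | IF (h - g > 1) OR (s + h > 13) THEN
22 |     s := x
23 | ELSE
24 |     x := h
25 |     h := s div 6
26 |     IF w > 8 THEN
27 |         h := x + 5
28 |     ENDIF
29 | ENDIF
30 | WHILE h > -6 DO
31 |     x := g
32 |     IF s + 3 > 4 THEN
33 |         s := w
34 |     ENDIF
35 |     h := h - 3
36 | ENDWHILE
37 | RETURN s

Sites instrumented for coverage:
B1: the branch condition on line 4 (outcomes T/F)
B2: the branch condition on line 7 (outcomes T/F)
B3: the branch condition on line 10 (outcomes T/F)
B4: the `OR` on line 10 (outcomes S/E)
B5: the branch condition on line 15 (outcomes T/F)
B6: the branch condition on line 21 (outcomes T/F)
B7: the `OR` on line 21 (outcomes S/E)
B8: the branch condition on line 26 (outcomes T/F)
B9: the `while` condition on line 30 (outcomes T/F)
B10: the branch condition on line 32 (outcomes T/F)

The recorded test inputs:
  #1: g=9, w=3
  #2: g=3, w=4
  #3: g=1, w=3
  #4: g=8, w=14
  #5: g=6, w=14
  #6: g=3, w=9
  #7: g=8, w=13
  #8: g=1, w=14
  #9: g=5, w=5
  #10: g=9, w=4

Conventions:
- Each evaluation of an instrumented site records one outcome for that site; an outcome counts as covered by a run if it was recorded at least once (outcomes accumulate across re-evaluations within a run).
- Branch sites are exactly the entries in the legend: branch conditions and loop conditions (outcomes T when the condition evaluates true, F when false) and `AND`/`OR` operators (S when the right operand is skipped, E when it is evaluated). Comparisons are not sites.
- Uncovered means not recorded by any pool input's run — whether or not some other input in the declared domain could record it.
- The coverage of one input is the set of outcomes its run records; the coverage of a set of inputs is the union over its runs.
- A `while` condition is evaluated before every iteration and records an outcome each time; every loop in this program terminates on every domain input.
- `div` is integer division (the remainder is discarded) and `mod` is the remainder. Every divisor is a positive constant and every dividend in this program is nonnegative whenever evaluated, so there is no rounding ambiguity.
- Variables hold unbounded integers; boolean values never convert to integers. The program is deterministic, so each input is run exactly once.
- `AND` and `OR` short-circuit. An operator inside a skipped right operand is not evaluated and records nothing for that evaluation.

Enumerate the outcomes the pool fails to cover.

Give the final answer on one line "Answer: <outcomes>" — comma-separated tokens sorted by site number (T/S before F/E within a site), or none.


#1 (g=9, w=3) -> B1->F, B4->S, B3->T, B5->T, B7->E, B6->F, B8->F, B9->T, B10->T, B9->T, B10->T, B9->F; covered: B1=F, B3=T, B4=S, B5=T, B6=F, B7=E, B8=F, B9=T, B9=F, B10=T
#2 (g=3, w=4) -> B1->F, B4->S, B3->T, B5->T, B7->E, B6->F, B8->F, B9->T, B10->T, B9->T, B10->T, B9->F; covered: B1=F, B3=T, B4=S, B5=T, B6=F, B7=E, B8=F, B9=T, B9=F, B10=T
#3 (g=1, w=3) -> B1->F, B4->S, B3->T, B5->T, B7->E, B6->F, B8->F, B9->T, B10->T, B9->T, B10->T, B9->F; covered: B1=F, B3=T, B4=S, B5=T, B6=F, B7=E, B8=F, B9=T, B9=F, B10=T
#4 (g=8, w=14) -> B1->T, B2->F, B5->T, B7->E, B6->F, B8->T, B9->T, B10->T, B9->T, B10->T, B9->T, B10->T, B9->T, B10->T, ...; covered: B1=T, B2=F, B5=T, B6=F, B7=E, B8=T, B9=T, B9=F, B10=T
#5 (g=6, w=14) -> B1->T, B2->F, B5->T, B7->E, B6->F, B8->T, B9->T, B10->T, B9->T, B10->T, B9->T, B10->T, B9->T, B10->T, ...; covered: B1=T, B2=F, B5=T, B6=F, B7=E, B8=T, B9=T, B9=F, B10=T
#6 (g=3, w=9) -> B1->F, B4->E, B3->F, B5->F, B7->S, B6->T, B9->T, B10->F, B9->T, B10->F, B9->T, B10->F, B9->T, B10->F, ...; covered: B1=F, B3=F, B4=E, B5=F, B6=T, B7=S, B9=T, B9=F, B10=F
#7 (g=8, w=13) -> B1->F, B4->S, B3->T, B5->T, B7->E, B6->F, B8->T, B9->T, B10->T, B9->T, B10->T, B9->T, B10->T, B9->T, ...; covered: B1=F, B3=T, B4=S, B5=T, B6=F, B7=E, B8=T, B9=T, B9=F, B10=T
#8 (g=1, w=14) -> B1->T, B2->F, B5->T, B7->E, B6->F, B8->T, B9->T, B10->T, B9->T, B10->T, B9->T, B10->T, B9->T, B10->T, ...; covered: B1=T, B2=F, B5=T, B6=F, B7=E, B8=T, B9=T, B9=F, B10=T
#9 (g=5, w=5) -> B1->F, B4->S, B3->T, B5->T, B7->E, B6->F, B8->F, B9->T, B10->T, B9->T, B10->T, B9->F; covered: B1=F, B3=T, B4=S, B5=T, B6=F, B7=E, B8=F, B9=T, B9=F, B10=T
#10 (g=9, w=4) -> B1->F, B4->S, B3->T, B5->T, B7->E, B6->F, B8->F, B9->T, B10->T, B9->T, B10->T, B9->F; covered: B1=F, B3=T, B4=S, B5=T, B6=F, B7=E, B8=F, B9=T, B9=F, B10=T
union over the pool: B1=T, B1=F, B2=F, B3=T, B3=F, B4=S, B4=E, B5=T, B5=F, B6=T, B6=F, B7=S, B7=E, B8=T, B8=F, B9=T, B9=F, B10=T, B10=F
uncovered (1 of 20): B2=T
Answer: B2=T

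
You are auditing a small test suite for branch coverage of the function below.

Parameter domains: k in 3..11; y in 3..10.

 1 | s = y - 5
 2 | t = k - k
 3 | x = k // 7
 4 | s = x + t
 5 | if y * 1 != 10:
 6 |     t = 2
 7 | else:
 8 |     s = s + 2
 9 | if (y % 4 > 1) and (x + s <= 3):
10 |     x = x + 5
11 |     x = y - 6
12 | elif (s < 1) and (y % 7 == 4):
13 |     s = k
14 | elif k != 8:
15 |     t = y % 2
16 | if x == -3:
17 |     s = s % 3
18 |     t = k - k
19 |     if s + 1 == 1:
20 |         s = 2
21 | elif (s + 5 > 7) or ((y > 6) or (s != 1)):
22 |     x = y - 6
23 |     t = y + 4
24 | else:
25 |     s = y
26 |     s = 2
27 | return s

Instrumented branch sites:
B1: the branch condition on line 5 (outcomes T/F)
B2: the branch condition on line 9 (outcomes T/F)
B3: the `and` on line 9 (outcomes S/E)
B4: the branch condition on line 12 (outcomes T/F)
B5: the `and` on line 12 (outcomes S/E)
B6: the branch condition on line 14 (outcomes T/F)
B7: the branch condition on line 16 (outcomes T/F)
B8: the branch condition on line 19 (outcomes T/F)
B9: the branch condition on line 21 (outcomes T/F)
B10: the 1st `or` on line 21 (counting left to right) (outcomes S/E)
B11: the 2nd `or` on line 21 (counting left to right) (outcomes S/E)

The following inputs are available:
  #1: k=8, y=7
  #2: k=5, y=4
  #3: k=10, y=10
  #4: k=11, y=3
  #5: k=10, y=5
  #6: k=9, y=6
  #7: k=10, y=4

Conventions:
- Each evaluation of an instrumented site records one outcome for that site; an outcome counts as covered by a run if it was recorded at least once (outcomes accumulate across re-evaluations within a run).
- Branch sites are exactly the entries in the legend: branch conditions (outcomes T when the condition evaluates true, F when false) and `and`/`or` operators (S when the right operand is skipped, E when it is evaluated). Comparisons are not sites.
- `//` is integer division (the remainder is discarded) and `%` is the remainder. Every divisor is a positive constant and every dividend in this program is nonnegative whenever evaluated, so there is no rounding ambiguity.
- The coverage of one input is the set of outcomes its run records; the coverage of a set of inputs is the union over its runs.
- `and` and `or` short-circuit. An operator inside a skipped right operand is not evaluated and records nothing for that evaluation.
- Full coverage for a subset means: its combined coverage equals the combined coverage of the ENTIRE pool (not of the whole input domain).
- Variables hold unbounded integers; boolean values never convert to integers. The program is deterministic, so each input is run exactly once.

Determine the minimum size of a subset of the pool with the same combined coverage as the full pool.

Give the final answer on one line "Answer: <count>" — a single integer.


input #1, k=8, y=7: outcomes B1=T, B2=T, B3=E, B7=F, B9=T, B10=E, B11=S
input #2, k=5, y=4: outcomes B1=T, B2=F, B3=S, B4=T, B5=E, B7=F, B9=T, B10=S
input #3, k=10, y=10: outcomes B1=F, B2=F, B3=E, B4=F, B5=S, B6=T, B7=F, B9=T, B10=S
input #4, k=11, y=3: outcomes B1=T, B2=T, B3=E, B7=T, B8=F
input #5, k=10, y=5: outcomes B1=T, B2=F, B3=S, B4=F, B5=S, B6=T, B7=F, B9=F, B10=E, B11=E
input #6, k=9, y=6: outcomes B1=T, B2=T, B3=E, B7=F, B9=F, B10=E, B11=E
input #7, k=10, y=4: outcomes B1=T, B2=F, B3=S, B4=F, B5=S, B6=T, B7=F, B9=F, B10=E, B11=E
together the pool reaches 20 outcomes: B1=T, B1=F, B2=T, B2=F, B3=S, B3=E, B4=T, B4=F, B5=S, B5=E, B6=T, B7=T, B7=F, B8=F, B9=T, B9=F, B10=S, B10=E, B11=S, B11=E
checked all size-1 subsets: none covers 20 outcomes (max 10/20)
checked all size-2 subsets: none covers 20 outcomes (max 14/20)
checked all size-3 subsets: none covers 20 outcomes (max 18/20)
checked all size-4 subsets: none covers 20 outcomes (max 19/20)
inputs {1, 2, 3, 4, 5} (size 5) cover everything; no size-5 subset with a lexicographically smaller index list covers all 20
Answer: 5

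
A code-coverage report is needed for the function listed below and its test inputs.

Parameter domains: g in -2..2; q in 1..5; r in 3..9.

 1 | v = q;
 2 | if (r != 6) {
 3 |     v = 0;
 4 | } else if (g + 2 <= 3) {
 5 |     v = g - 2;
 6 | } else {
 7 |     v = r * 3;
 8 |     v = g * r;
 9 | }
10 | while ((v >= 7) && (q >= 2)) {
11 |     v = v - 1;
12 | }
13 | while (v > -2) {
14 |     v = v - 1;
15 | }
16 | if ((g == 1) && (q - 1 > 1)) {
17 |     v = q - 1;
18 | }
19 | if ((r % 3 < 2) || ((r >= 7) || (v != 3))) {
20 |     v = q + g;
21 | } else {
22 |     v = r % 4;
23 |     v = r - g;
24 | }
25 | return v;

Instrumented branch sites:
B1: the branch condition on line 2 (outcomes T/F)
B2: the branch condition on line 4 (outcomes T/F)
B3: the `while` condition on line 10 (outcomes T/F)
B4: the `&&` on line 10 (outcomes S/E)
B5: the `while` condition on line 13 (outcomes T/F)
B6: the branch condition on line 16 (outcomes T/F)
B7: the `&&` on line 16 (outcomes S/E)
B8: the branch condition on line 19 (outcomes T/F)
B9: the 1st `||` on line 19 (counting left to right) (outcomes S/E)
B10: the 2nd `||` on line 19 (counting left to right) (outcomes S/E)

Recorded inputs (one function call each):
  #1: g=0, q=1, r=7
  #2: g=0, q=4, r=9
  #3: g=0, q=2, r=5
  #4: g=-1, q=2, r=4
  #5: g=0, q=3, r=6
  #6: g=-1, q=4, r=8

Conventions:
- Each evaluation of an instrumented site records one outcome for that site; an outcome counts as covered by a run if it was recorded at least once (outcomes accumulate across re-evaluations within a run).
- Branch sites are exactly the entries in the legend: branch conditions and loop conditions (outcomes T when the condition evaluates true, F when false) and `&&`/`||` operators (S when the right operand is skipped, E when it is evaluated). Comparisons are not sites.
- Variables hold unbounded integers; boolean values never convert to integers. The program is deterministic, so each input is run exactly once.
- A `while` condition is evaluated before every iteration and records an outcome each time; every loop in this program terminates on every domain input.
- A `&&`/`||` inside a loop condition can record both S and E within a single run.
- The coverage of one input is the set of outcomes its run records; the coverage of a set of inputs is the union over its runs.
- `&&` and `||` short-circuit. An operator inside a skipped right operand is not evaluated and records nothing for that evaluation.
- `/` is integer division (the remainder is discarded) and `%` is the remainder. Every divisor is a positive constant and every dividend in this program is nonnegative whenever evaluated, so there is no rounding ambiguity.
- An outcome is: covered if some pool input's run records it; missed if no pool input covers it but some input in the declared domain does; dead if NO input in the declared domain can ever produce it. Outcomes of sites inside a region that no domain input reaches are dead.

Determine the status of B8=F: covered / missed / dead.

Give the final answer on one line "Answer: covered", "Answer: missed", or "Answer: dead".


no pool input records B8=F
but domain input (g=1, q=4, r=5) does record it -> reachable, so missed
Answer: missed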